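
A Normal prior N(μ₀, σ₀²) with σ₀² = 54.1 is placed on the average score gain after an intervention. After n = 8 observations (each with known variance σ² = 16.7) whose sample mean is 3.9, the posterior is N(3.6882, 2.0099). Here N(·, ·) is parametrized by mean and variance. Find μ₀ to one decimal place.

μ₀ = -1.8

With known observation variance, the Normal–Normal posterior has precision τ_n = τ₀ + n/σ² and mean μ_n = (τ₀μ₀ + (n/σ²)x̄)/τ_n.
Here τ₀ = 1/54.1 = 0.018484 and τ_data = 8/16.7 = 0.479042, so τ_n = 0.497526.
Rearranging for μ₀: μ₀ = (μ_n·τ_n − τ_data·x̄)/τ₀ = (3.6882·0.497526 − 0.479042·3.9) / 0.018484 = -0.033288/0.018484 ≈ -1.8.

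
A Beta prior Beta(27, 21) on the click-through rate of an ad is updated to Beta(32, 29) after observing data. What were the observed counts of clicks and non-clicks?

A Beta(a, b) prior with s successes and f failures in binomial data gives a Beta(a+s, b+f) posterior.
Match parameters: s=32−27=5, f=29−21=8.

5 clicks and 8 non-clicks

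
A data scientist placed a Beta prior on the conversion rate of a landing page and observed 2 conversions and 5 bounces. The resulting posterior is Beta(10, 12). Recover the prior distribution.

A Beta(a, b) prior with s successes and f failures in binomial data gives a Beta(a+s, b+f) posterior.
So a = 10 − 2 = 8 and b = 12 − 5 = 7.

Beta(8, 7)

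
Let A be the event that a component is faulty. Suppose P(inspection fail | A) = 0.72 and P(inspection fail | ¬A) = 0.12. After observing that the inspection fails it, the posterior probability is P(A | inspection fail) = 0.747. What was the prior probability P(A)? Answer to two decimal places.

P(A) = 0.33

In odds form, posterior odds = prior odds × likelihood ratio, so prior odds = posterior odds ÷ LR.
Posterior odds = 0.747/(1−0.747) = 2.9526. LR = 0.72/0.12 = 6.0000.
Prior odds = 2.9526/6.0000 = 0.4921, so P(A) = 0.4921/(1+0.4921) ≈ 0.33.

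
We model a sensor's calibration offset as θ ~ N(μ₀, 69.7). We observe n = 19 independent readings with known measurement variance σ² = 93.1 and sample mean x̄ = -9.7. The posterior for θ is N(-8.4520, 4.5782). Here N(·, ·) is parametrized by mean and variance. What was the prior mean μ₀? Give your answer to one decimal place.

With known observation variance, the Normal–Normal posterior has precision τ_n = τ₀ + n/σ² and mean μ_n = (τ₀μ₀ + (n/σ²)x̄)/τ_n.
Here τ₀ = 1/69.7 = 0.014347 and τ_data = 19/93.1 = 0.204082, so τ_n = 0.218429.
Rearranging for μ₀: μ₀ = (μ_n·τ_n − τ_data·x̄)/τ₀ = (-8.4520·0.218429 − 0.204082·-9.7) / 0.014347 = 0.133433/0.014347 ≈ 9.3.

μ₀ = 9.3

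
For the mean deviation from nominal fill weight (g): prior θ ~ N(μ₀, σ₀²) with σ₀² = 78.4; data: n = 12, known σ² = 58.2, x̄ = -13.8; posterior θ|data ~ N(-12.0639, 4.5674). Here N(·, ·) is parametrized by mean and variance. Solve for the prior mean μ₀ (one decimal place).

μ₀ = 16.0

With known observation variance, the Normal–Normal posterior has precision τ_n = τ₀ + n/σ² and mean μ_n = (τ₀μ₀ + (n/σ²)x̄)/τ_n.
Here τ₀ = 1/78.4 = 0.012755 and τ_data = 12/58.2 = 0.206186, so τ_n = 0.218941.
Rearranging for μ₀: μ₀ = (μ_n·τ_n − τ_data·x̄)/τ₀ = (-12.0639·0.218941 − 0.206186·-13.8) / 0.012755 = 0.204084/0.012755 ≈ 16.0.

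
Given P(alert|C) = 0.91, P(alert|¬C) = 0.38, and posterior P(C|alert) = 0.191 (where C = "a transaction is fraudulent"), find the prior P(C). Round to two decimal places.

Bayes' rule in odds form gives O(C|E) = O(C)·[P(E|C)/P(E|¬C)], hence O(C) = O(C|E)/LR.
Posterior odds = 0.191/(1−0.191) = 0.2361. LR = 0.91/0.38 = 2.3947.
Prior odds = 0.2361/2.3947 = 0.0986, so P(C) = 0.0986/(1+0.0986) ≈ 0.09.

P(C) = 0.09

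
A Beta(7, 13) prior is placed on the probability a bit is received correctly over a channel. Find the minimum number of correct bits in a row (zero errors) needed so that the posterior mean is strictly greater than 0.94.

k = 197

After k correct bits and 0 errors the posterior is Beta(7+k, 13), with mean (7+k)/(7+13+k).
Set (7+k)/(20+k) > 0.94 and solve: k > (0.94·20 − 7)/(1 − 0.94) = 196.667.
The smallest integer exceeding 196.667 is 197.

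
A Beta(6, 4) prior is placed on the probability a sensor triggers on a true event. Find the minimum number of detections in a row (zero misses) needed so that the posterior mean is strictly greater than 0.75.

After k detections and 0 misses the posterior is Beta(6+k, 4), with mean (6+k)/(6+4+k).
Set (6+k)/(10+k) > 0.75 and solve: k > (0.75·10 − 6)/(1 − 0.75) = 6.000.
The smallest integer exceeding 6.000 is 7, and checking k=7: (13)/(17) = 0.7647 > 0.75.

k = 7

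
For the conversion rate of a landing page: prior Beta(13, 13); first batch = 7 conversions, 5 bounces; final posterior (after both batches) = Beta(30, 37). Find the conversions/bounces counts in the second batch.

Because Beta–binomial updating is additive in the counts, the combined data contributed (α_post−α_prior, β_post−β_prior) successes and failures.
Total across both batches: 30−13=17 conversions, 37−13=24 bounces.
Subtract the first batch: 17−7=10 conversions and 24−5=19 bounces.

10 conversions and 19 bounces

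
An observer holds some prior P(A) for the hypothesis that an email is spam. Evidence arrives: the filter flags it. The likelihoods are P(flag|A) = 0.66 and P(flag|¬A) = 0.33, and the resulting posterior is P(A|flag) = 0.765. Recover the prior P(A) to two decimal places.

Bayes' rule in odds form gives O(A|E) = O(A)·[P(E|A)/P(E|¬A)], hence O(A) = O(A|E)/LR.
Posterior odds = 0.765/(1−0.765) = 3.2553. LR = 0.66/0.33 = 2.0000.
Prior odds = 3.2553/2.0000 = 1.6277, so P(A) = 1.6277/(1+1.6277) ≈ 0.62.

P(A) = 0.62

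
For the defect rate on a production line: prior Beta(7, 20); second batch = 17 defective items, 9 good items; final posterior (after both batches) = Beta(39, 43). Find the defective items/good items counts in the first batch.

Sequential conjugate updates are equivalent to a single update on the pooled data, so total successes = posterior α − prior α and total failures = posterior β − prior β.
Total across both batches: 39−7=32 defective items, 43−20=23 good items.
Subtract the second batch: 32−17=15 defective items and 23−9=14 good items.

15 defective items and 14 good items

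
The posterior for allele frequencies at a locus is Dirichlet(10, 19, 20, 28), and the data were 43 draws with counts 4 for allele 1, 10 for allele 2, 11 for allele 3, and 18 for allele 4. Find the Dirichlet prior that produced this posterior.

Dirichlet(6, 9, 9, 10)

For a Dirichlet(α) prior with multinomial counts c, the posterior is Dirichlet(α + c) componentwise.
Subtract each count from the matching posterior parameter: 10−4=6, 19−10=9, 20−11=9, 28−18=10.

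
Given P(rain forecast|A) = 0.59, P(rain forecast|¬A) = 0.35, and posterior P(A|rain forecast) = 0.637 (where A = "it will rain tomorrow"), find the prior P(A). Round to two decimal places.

In odds form, posterior odds = prior odds × likelihood ratio, so prior odds = posterior odds ÷ LR.
Posterior odds = 0.637/(1−0.637) = 1.7548. LR = 0.59/0.35 = 1.6857.
Prior odds = 1.7548/1.6857 = 1.0410, so P(A) = 1.0410/(1+1.0410) ≈ 0.51.

P(A) = 0.51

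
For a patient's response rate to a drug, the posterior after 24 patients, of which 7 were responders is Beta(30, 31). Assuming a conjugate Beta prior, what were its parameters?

Beta(23, 14)

Under Beta–binomial conjugacy the posterior parameters are (α+s, β+f).
So α = 30 − 7 = 23 and β = 31 − 17 = 14.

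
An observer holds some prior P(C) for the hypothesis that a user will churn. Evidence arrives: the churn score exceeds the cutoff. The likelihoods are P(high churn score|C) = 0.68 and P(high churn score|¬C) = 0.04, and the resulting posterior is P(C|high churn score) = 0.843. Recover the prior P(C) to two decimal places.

In odds form, posterior odds = prior odds × likelihood ratio, so prior odds = posterior odds ÷ LR.
Posterior odds = 0.843/(1−0.843) = 5.3694. LR = 0.68/0.04 = 17.0000.
Prior odds = 5.3694/17.0000 = 0.3158, so P(C) = 0.3158/(1+0.3158) ≈ 0.24.

P(C) = 0.24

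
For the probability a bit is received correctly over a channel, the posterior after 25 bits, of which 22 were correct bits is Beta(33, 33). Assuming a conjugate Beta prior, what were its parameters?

Under Beta–binomial conjugacy the posterior parameters are (a+s, b+f).
So a = 33 − 22 = 11 and b = 33 − 3 = 30.

Beta(11, 30)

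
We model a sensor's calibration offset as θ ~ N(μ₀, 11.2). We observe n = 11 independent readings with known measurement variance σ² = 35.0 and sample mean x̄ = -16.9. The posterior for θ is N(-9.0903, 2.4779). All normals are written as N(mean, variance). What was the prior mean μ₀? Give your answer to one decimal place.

μ₀ = 18.4

With known observation variance, the Normal–Normal posterior has precision τ_n = τ₀ + n/σ² and mean μ_n = (τ₀μ₀ + (n/σ²)x̄)/τ_n.
Here τ₀ = 1/11.2 = 0.089286 and τ_data = 11/35.0 = 0.314286, so τ_n = 0.403572.
Rearranging for μ₀: μ₀ = (μ_n·τ_n − τ_data·x̄)/τ₀ = (-9.0903·0.403572 − 0.314286·-16.9) / 0.089286 = 1.642843/0.089286 ≈ 18.4.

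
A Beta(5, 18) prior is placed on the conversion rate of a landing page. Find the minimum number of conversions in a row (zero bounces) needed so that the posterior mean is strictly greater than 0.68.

k = 34

After k conversions and 0 bounces the posterior is Beta(5+k, 18), with mean (5+k)/(5+18+k).
Set (5+k)/(23+k) > 0.68 and solve: k > (0.68·23 − 5)/(1 − 0.68) = 33.250.
The smallest integer exceeding 33.250 is 34, and checking k=34: (39)/(57) = 0.6842 > 0.68.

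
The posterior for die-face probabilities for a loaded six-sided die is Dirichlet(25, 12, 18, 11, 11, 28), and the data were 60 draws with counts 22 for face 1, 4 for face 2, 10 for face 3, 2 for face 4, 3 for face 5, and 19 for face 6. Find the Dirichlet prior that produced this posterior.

Dirichlet(3, 8, 8, 9, 8, 9)

For a Dirichlet(α) prior with multinomial counts c, the posterior is Dirichlet(α + c) componentwise.
Subtract each count from the matching posterior parameter: 25−22=3, 12−4=8, 18−10=8, 11−2=9, 11−3=8, 28−19=9.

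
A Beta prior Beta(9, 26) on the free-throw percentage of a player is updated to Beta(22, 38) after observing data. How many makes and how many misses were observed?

Under Beta–binomial conjugacy the posterior parameters are (α+s, β+f).
Match parameters: s=22−9=13, f=38−26=12.

13 makes and 12 misses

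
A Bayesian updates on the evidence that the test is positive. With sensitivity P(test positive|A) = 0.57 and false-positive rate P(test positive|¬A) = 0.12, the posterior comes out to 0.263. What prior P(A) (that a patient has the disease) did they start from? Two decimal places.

P(A) = 0.07

In odds form, posterior odds = prior odds × likelihood ratio, so prior odds = posterior odds ÷ LR.
Posterior odds = 0.263/(1−0.263) = 0.3569. LR = 0.57/0.12 = 4.7500.
Prior odds = 0.3569/4.7500 = 0.0751, so P(A) = 0.0751/(1+0.0751) ≈ 0.07.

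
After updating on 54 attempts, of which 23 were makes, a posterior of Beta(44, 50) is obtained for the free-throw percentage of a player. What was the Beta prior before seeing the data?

Under Beta–binomial conjugacy the posterior parameters are (a+s, b+f).
So a = 44 − 23 = 21 and b = 50 − 31 = 19.

Beta(21, 19)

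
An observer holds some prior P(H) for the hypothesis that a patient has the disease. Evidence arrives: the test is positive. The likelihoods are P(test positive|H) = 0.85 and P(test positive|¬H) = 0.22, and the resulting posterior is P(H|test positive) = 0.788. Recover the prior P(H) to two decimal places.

In odds form, posterior odds = prior odds × likelihood ratio, so prior odds = posterior odds ÷ LR.
Posterior odds = 0.788/(1−0.788) = 3.7170. LR = 0.85/0.22 = 3.8636.
Prior odds = 3.7170/3.8636 = 0.9621, so P(H) = 0.9621/(1+0.9621) ≈ 0.49.

P(H) = 0.49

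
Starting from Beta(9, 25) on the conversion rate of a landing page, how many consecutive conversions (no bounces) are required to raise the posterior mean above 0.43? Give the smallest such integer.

After k conversions and 0 bounces the posterior is Beta(9+k, 25), with mean (9+k)/(9+25+k).
Set (9+k)/(34+k) > 0.43 and solve: k > (0.43·34 − 9)/(1 − 0.43) = 9.860.
The smallest integer exceeding 9.860 is 10.

k = 10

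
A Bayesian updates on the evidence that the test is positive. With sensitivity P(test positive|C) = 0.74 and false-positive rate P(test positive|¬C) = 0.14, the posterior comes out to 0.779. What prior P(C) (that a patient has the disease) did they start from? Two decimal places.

Bayes' rule in odds form gives O(C|E) = O(C)·[P(E|C)/P(E|¬C)], hence O(C) = O(C|E)/LR.
Posterior odds = 0.779/(1−0.779) = 3.5249. LR = 0.74/0.14 = 5.2857.
Prior odds = 3.5249/5.2857 = 0.6669, so P(C) = 0.6669/(1+0.6669) ≈ 0.40.

P(C) = 0.40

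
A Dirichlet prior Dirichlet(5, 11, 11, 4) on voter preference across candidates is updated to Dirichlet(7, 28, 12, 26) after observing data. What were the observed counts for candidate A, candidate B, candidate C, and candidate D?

For a Dirichlet(α) prior with multinomial counts c, the posterior is Dirichlet(α + c) componentwise.
Counts are posterior − prior componentwise: 7−5=2, 28−11=17, 12−11=1, 26−4=22.

counts (2, 17, 1, 22)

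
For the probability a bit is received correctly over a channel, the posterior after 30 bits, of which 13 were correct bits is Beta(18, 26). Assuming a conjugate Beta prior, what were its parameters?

Beta(5, 9)

Under Beta–binomial conjugacy the posterior parameters are (a+s, b+f).
Subtract the data counts: 18−13=5, 26−17=9.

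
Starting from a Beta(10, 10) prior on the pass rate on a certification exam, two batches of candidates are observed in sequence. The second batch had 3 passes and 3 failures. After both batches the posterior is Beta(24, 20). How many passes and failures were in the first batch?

Sequential conjugate updates are equivalent to a single update on the pooled data, so total successes = posterior α − prior α and total failures = posterior β − prior β.
Total across both batches: 24−10=14 passes, 20−10=10 failures.
Subtract the second batch: 14−3=11 passes and 10−3=7 failures.

11 passes and 7 failures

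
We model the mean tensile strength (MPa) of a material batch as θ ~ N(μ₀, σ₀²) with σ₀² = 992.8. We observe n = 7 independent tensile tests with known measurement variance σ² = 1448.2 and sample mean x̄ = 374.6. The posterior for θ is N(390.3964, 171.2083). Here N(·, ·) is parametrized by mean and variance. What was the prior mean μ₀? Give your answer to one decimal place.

μ₀ = 466.2

The posterior mean is a precision-weighted average: μ_n = (τ₀μ₀ + τ_data·x̄)/(τ₀+τ_data), with τ₀=1/σ₀² and τ_data=n/σ².
Here τ₀ = 1/992.8 = 0.001007 and τ_data = 7/1448.2 = 0.004834, so τ_n = 0.005841.
Rearranging for μ₀: μ₀ = (μ_n·τ_n − τ_data·x̄)/τ₀ = (390.3964·0.005841 − 0.004834·374.6) / 0.001007 = 0.469489/0.001007 ≈ 466.2.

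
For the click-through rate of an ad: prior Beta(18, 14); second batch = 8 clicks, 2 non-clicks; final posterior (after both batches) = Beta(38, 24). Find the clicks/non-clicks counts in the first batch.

Because Beta–binomial updating is additive in the counts, the combined data contributed (α_post−α_prior, β_post−β_prior) successes and failures.
Total across both batches: 38−18=20 clicks, 24−14=10 non-clicks.
Subtract the second batch: 20−8=12 clicks and 10−2=8 non-clicks.

12 clicks and 8 non-clicks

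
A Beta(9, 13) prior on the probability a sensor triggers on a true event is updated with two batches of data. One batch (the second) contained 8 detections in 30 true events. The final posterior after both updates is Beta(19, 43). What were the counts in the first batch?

2 detections and 8 misses

Sequential conjugate updates are equivalent to a single update on the pooled data, so total successes = posterior α − prior α and total failures = posterior β − prior β.
Total across both batches: 19−9=10 detections, 43−13=30 misses.
Subtract the second batch: 10−8=2 detections and 30−22=8 misses.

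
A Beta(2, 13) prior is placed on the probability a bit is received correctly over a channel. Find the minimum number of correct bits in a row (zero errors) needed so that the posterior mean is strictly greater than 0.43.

k = 8

After k correct bits and 0 errors the posterior is Beta(2+k, 13), with mean (2+k)/(2+13+k).
Set (2+k)/(15+k) > 0.43 and solve: k > (0.43·15 − 2)/(1 − 0.43) = 7.807.
The smallest integer exceeding 7.807 is 8, and checking k=8: (10)/(23) = 0.4348 > 0.43.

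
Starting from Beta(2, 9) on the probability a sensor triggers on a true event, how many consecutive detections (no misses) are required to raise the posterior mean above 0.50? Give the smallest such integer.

k = 8

After k detections and 0 misses the posterior is Beta(2+k, 9), with mean (2+k)/(2+9+k).
Set (2+k)/(11+k) > 0.50 and solve: k > (0.50·11 − 2)/(1 − 0.50) = 7.000.
The smallest integer exceeding 7.000 is 8.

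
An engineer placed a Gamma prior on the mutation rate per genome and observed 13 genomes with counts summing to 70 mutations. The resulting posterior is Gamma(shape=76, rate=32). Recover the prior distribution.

Gamma(shape=6, rate=19)

A Gamma(α, β) prior (rate parametrization) on a Poisson rate with n observations summing to S gives posterior Gamma(α+S, β+n).
So α = 76 − 70 = 6 and β = 32 − 13 = 19.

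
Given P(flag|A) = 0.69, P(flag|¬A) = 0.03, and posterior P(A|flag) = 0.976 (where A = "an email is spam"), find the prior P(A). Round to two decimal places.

P(A) = 0.64

Bayes' rule in odds form gives O(A|E) = O(A)·[P(E|A)/P(E|¬A)], hence O(A) = O(A|E)/LR.
Posterior odds = 0.976/(1−0.976) = 40.6667. LR = 0.69/0.03 = 23.0000.
Prior odds = 40.6667/23.0000 = 1.7681, so P(A) = 1.7681/(1+1.7681) ≈ 0.64.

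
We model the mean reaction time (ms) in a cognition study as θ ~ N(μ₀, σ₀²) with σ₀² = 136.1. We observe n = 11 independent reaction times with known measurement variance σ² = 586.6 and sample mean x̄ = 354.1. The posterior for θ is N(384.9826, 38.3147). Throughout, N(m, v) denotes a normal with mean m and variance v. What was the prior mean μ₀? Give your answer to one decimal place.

With known observation variance, the Normal–Normal posterior has precision τ_n = τ₀ + n/σ² and mean μ_n = (τ₀μ₀ + (n/σ²)x̄)/τ_n.
Here τ₀ = 1/136.1 = 0.007348 and τ_data = 11/586.6 = 0.018752, so τ_n = 0.026100.
Rearranging for μ₀: μ₀ = (μ_n·τ_n − τ_data·x̄)/τ₀ = (384.9826·0.026100 − 0.018752·354.1) / 0.007348 = 3.407963/0.007348 ≈ 463.8.

μ₀ = 463.8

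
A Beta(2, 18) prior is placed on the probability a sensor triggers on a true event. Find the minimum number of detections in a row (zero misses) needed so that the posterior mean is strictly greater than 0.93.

k = 238

After k detections and 0 misses the posterior is Beta(2+k, 18), with mean (2+k)/(2+18+k).
Set (2+k)/(20+k) > 0.93 and solve: k > (0.93·20 − 2)/(1 − 0.93) = 237.143.
The smallest integer exceeding 237.143 is 238.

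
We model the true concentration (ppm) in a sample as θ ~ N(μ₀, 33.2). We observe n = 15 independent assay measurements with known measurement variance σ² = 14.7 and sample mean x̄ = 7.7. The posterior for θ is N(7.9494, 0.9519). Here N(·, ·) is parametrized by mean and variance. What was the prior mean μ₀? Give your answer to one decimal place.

μ₀ = 16.4

The posterior mean is a precision-weighted average: μ_n = (τ₀μ₀ + τ_data·x̄)/(τ₀+τ_data), with τ₀=1/σ₀² and τ_data=n/σ².
Here τ₀ = 1/33.2 = 0.030120 and τ_data = 15/14.7 = 1.020408, so τ_n = 1.050528.
Rearranging for μ₀: μ₀ = (μ_n·τ_n − τ_data·x̄)/τ₀ = (7.9494·1.050528 − 1.020408·7.7) / 0.030120 = 0.493926/0.030120 ≈ 16.4.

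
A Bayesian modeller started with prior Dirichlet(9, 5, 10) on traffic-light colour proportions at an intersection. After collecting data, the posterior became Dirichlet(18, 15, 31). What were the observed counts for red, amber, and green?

counts (9, 10, 21)

For a Dirichlet(α) prior with multinomial counts c, the posterior is Dirichlet(α + c) componentwise.
Counts are posterior − prior componentwise: 18−9=9, 15−5=10, 31−10=21.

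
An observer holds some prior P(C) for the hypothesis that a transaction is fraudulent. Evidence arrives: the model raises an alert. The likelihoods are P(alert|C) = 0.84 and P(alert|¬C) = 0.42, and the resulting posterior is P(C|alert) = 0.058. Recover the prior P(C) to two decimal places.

Bayes' rule in odds form gives O(C|E) = O(C)·[P(E|C)/P(E|¬C)], hence O(C) = O(C|E)/LR.
Posterior odds = 0.058/(1−0.058) = 0.0616. LR = 0.84/0.42 = 2.0000.
Prior odds = 0.0616/2.0000 = 0.0308, so P(C) = 0.0308/(1+0.0308) ≈ 0.03.

P(C) = 0.03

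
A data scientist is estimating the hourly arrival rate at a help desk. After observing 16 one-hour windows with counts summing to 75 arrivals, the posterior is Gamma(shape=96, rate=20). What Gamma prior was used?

Gamma(shape=21, rate=4)

A Gamma(α, β) prior (rate parametrization) on a Poisson rate with n observations summing to S gives posterior Gamma(α+S, β+n).
So α = 96 − 75 = 21 and β = 20 − 16 = 4.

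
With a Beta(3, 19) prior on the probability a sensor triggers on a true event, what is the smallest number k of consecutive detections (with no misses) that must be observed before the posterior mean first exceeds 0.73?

k = 49

After k detections and 0 misses the posterior is Beta(3+k, 19), with mean (3+k)/(3+19+k).
Set (3+k)/(22+k) > 0.73 and solve: k > (0.73·22 − 3)/(1 − 0.73) = 48.370.
The smallest integer exceeding 48.370 is 49, and checking k=49: (52)/(71) = 0.7324 > 0.73.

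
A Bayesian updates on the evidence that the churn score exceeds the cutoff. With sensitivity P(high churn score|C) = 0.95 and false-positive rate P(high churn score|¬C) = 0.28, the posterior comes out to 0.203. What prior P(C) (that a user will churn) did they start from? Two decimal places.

Bayes' rule in odds form gives O(C|E) = O(C)·[P(E|C)/P(E|¬C)], hence O(C) = O(C|E)/LR.
Posterior odds = 0.203/(1−0.203) = 0.2547. LR = 0.95/0.28 = 3.3929.
Prior odds = 0.2547/3.3929 = 0.0751, so P(C) = 0.0751/(1+0.0751) ≈ 0.07.

P(C) = 0.07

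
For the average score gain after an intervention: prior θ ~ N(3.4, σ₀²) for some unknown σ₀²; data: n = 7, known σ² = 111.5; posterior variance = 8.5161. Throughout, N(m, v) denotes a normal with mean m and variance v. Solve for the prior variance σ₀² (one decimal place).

For the Normal–Normal model with known σ², precisions add: τ_n = τ₀ + n/σ².
So 1/σ₀² = 1/8.5161 − 7/111.5 = 0.117425 − 0.062780 = 0.054645.
Hence σ₀² = 1/0.054645 ≈ 18.3.

σ₀² = 18.3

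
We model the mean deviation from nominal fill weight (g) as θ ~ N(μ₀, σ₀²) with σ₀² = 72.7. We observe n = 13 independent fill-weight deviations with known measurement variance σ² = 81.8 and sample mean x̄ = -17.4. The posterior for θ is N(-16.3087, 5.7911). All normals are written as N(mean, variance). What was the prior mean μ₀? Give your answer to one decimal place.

μ₀ = -3.7

The posterior mean is a precision-weighted average: μ_n = (τ₀μ₀ + τ_data·x̄)/(τ₀+τ_data), with τ₀=1/σ₀² and τ_data=n/σ².
Here τ₀ = 1/72.7 = 0.013755 and τ_data = 13/81.8 = 0.158924, so τ_n = 0.172679.
Rearranging for μ₀: μ₀ = (μ_n·τ_n − τ_data·x̄)/τ₀ = (-16.3087·0.172679 − 0.158924·-17.4) / 0.013755 = -0.050892/0.013755 ≈ -3.7.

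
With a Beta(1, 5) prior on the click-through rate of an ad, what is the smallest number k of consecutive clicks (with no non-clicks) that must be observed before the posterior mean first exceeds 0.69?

After k clicks and 0 non-clicks the posterior is Beta(1+k, 5), with mean (1+k)/(1+5+k).
Set (1+k)/(6+k) > 0.69 and solve: k > (0.69·6 − 1)/(1 − 0.69) = 10.129.
The smallest integer exceeding 10.129 is 11, and checking k=11: (12)/(17) = 0.7059 > 0.69.

k = 11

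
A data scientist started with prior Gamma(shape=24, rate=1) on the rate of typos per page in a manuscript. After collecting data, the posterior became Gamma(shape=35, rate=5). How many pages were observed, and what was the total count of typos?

n = 4 pages with total 11 typos

A Gamma(α, β) prior (rate parametrization) on a Poisson rate with n observations summing to S gives posterior Gamma(α+S, β+n).
Matching: Σxᵢ = 35 − 24 = 11 and n = 5 − 1 = 4.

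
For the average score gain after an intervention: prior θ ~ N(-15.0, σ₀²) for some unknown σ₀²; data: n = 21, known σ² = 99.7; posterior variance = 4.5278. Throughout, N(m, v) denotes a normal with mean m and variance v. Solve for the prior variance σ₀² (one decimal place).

Posterior precision equals prior precision plus data precision: 1/σ_n² = 1/σ₀² + n/σ².
So 1/σ₀² = 1/4.5278 − 21/99.7 = 0.220858 − 0.210632 = 0.010226.
Hence σ₀² = 1/0.010226 ≈ 97.8.

σ₀² = 97.8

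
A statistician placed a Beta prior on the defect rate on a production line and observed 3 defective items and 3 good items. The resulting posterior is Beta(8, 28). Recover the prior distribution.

A Beta(α, β) prior with s successes and f failures in binomial data gives a Beta(α+s, β+f) posterior.
Subtract the data counts: 8−3=5, 28−3=25.

Beta(5, 25)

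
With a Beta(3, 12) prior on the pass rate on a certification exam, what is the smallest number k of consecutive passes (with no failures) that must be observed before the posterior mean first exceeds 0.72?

After k passes and 0 failures the posterior is Beta(3+k, 12), with mean (3+k)/(3+12+k).
Set (3+k)/(15+k) > 0.72 and solve: k > (0.72·15 − 3)/(1 − 0.72) = 27.857.
The smallest integer exceeding 27.857 is 28, and checking k=28: (31)/(43) = 0.7209 > 0.72.

k = 28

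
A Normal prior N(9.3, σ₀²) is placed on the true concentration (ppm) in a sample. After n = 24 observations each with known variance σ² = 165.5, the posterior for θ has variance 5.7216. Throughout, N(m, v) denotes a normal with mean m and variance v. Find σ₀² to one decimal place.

σ₀² = 33.6

Posterior precision equals prior precision plus data precision: 1/σ_n² = 1/σ₀² + n/σ².
So 1/σ₀² = 1/5.7216 − 24/165.5 = 0.174776 − 0.145015 = 0.029761.
Hence σ₀² = 1/0.029761 ≈ 33.6.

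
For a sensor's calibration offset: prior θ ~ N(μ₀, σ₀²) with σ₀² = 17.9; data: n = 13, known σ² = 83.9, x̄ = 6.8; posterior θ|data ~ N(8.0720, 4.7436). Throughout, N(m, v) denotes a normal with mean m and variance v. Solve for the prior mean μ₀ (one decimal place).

μ₀ = 11.6

With known observation variance, the Normal–Normal posterior has precision τ_n = τ₀ + n/σ² and mean μ_n = (τ₀μ₀ + (n/σ²)x̄)/τ_n.
Here τ₀ = 1/17.9 = 0.055866 and τ_data = 13/83.9 = 0.154946, so τ_n = 0.210812.
Rearranging for μ₀: μ₀ = (μ_n·τ_n − τ_data·x̄)/τ₀ = (8.0720·0.210812 − 0.154946·6.8) / 0.055866 = 0.648042/0.055866 ≈ 11.6.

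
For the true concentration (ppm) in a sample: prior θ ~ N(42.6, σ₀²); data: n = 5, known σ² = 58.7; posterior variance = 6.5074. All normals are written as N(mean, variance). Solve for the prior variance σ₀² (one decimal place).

For the Normal–Normal model with known σ², precisions add: τ_n = τ₀ + n/σ².
So 1/σ₀² = 1/6.5074 − 5/58.7 = 0.153671 − 0.085179 = 0.068492.
Hence σ₀² = 1/0.068492 ≈ 14.6.

σ₀² = 14.6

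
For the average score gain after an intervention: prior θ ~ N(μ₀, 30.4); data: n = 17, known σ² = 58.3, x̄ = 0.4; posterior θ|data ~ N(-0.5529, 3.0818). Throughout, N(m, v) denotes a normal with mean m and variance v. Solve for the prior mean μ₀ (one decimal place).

μ₀ = -9.0

The posterior mean is a precision-weighted average: μ_n = (τ₀μ₀ + τ_data·x̄)/(τ₀+τ_data), with τ₀=1/σ₀² and τ_data=n/σ².
Here τ₀ = 1/30.4 = 0.032895 and τ_data = 17/58.3 = 0.291595, so τ_n = 0.324490.
Rearranging for μ₀: μ₀ = (μ_n·τ_n − τ_data·x̄)/τ₀ = (-0.5529·0.324490 − 0.291595·0.4) / 0.032895 = -0.296049/0.032895 ≈ -9.0.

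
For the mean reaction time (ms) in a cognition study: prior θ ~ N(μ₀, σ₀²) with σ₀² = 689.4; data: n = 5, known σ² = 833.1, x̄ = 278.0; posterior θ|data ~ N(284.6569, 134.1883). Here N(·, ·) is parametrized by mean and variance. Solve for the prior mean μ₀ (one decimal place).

μ₀ = 312.2

With known observation variance, the Normal–Normal posterior has precision τ_n = τ₀ + n/σ² and mean μ_n = (τ₀μ₀ + (n/σ²)x̄)/τ_n.
Here τ₀ = 1/689.4 = 0.001451 and τ_data = 5/833.1 = 0.006002, so τ_n = 0.007453.
Rearranging for μ₀: μ₀ = (μ_n·τ_n − τ_data·x̄)/τ₀ = (284.6569·0.007453 − 0.006002·278.0) / 0.001451 = 0.452992/0.001451 ≈ 312.2.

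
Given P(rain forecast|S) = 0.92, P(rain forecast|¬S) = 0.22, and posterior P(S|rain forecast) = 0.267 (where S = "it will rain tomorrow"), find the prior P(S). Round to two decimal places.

P(S) = 0.08

Bayes' rule in odds form gives O(S|E) = O(S)·[P(E|S)/P(E|¬S)], hence O(S) = O(S|E)/LR.
Posterior odds = 0.267/(1−0.267) = 0.3643. LR = 0.92/0.22 = 4.1818.
Prior odds = 0.3643/4.1818 = 0.0871, so P(S) = 0.0871/(1+0.0871) ≈ 0.08.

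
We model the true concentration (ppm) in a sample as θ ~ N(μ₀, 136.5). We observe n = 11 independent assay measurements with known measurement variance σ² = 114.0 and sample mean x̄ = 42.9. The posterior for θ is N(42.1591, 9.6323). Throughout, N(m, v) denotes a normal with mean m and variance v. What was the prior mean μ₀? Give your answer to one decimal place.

μ₀ = 32.4

With known observation variance, the Normal–Normal posterior has precision τ_n = τ₀ + n/σ² and mean μ_n = (τ₀μ₀ + (n/σ²)x̄)/τ_n.
Here τ₀ = 1/136.5 = 0.007326 and τ_data = 11/114.0 = 0.096491, so τ_n = 0.103817.
Rearranging for μ₀: μ₀ = (μ_n·τ_n − τ_data·x̄)/τ₀ = (42.1591·0.103817 − 0.096491·42.9) / 0.007326 = 0.237367/0.007326 ≈ 32.4.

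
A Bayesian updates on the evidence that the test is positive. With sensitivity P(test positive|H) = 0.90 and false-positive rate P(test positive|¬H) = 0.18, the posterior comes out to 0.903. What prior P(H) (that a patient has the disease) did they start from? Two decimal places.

In odds form, posterior odds = prior odds × likelihood ratio, so prior odds = posterior odds ÷ LR.
Posterior odds = 0.903/(1−0.903) = 9.3093. LR = 0.90/0.18 = 5.0000.
Prior odds = 9.3093/5.0000 = 1.8619, so P(H) = 1.8619/(1+1.8619) ≈ 0.65.

P(H) = 0.65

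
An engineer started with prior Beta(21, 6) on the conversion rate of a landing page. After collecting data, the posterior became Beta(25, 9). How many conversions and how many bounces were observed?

Under Beta–binomial conjugacy the posterior parameters are (a+s, b+f).
So s = 25 − 21 = 4 and f = 9 − 6 = 3.

4 conversions and 3 bounces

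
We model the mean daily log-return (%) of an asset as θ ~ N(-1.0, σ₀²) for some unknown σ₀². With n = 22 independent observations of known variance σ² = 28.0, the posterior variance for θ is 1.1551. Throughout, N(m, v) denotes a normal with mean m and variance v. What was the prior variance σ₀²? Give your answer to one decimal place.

σ₀² = 12.5

Posterior precision equals prior precision plus data precision: 1/σ_n² = 1/σ₀² + n/σ².
So 1/σ₀² = 1/1.1551 − 22/28.0 = 0.865726 − 0.785714 = 0.080012.
Hence σ₀² = 1/0.080012 ≈ 12.5.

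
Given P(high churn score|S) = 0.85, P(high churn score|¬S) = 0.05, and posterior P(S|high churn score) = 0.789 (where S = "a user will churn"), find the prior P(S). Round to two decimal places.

P(S) = 0.18

In odds form, posterior odds = prior odds × likelihood ratio, so prior odds = posterior odds ÷ LR.
Posterior odds = 0.789/(1−0.789) = 3.7393. LR = 0.85/0.05 = 17.0000.
Prior odds = 3.7393/17.0000 = 0.2200, so P(S) = 0.2200/(1+0.2200) ≈ 0.18.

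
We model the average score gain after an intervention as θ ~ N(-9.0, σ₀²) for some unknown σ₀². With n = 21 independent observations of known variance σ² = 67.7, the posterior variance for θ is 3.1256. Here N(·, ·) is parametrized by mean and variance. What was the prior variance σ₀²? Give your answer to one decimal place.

σ₀² = 102.6

For the Normal–Normal model with known σ², precisions add: τ_n = τ₀ + n/σ².
So 1/σ₀² = 1/3.1256 − 21/67.7 = 0.319939 − 0.310192 = 0.009747.
Hence σ₀² = 1/0.009747 ≈ 102.6.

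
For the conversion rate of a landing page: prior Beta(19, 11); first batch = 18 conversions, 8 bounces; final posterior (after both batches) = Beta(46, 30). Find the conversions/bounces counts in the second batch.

9 conversions and 11 bounces

Sequential conjugate updates are equivalent to a single update on the pooled data, so total successes = posterior α − prior α and total failures = posterior β − prior β.
Total across both batches: 46−19=27 conversions, 30−11=19 bounces.
Subtract the first batch: 27−18=9 conversions and 19−8=11 bounces.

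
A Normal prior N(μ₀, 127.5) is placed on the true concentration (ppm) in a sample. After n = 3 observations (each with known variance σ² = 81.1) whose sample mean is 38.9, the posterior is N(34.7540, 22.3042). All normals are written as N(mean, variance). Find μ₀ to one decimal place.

The posterior mean is a precision-weighted average: μ_n = (τ₀μ₀ + τ_data·x̄)/(τ₀+τ_data), with τ₀=1/σ₀² and τ_data=n/σ².
Here τ₀ = 1/127.5 = 0.007843 and τ_data = 3/81.1 = 0.036991, so τ_n = 0.044834.
Rearranging for μ₀: μ₀ = (μ_n·τ_n − τ_data·x̄)/τ₀ = (34.7540·0.044834 − 0.036991·38.9) / 0.007843 = 0.119211/0.007843 ≈ 15.2.

μ₀ = 15.2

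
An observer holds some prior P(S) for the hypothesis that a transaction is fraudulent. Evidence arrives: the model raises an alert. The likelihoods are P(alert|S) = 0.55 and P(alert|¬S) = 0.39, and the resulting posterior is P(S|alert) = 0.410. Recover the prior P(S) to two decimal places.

P(S) = 0.33

Bayes' rule in odds form gives O(S|E) = O(S)·[P(E|S)/P(E|¬S)], hence O(S) = O(S|E)/LR.
Posterior odds = 0.410/(1−0.410) = 0.6949. LR = 0.55/0.39 = 1.4103.
Prior odds = 0.6949/1.4103 = 0.4927, so P(S) = 0.4927/(1+0.4927) ≈ 0.33.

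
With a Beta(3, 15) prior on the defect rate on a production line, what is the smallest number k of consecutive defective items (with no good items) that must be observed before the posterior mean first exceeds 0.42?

After k defective items and 0 good items the posterior is Beta(3+k, 15), with mean (3+k)/(3+15+k).
Set (3+k)/(18+k) > 0.42 and solve: k > (0.42·18 − 3)/(1 − 0.42) = 7.862.
The smallest integer exceeding 7.862 is 8.

k = 8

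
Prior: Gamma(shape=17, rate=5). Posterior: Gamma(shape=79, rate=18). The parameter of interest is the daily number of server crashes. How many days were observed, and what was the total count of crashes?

Gamma–Poisson conjugacy: posterior shape = α + Σxᵢ, posterior rate = β + n.
Matching: Σxᵢ = 79 − 17 = 62 and n = 18 − 5 = 13.

n = 13 days with total 62 crashes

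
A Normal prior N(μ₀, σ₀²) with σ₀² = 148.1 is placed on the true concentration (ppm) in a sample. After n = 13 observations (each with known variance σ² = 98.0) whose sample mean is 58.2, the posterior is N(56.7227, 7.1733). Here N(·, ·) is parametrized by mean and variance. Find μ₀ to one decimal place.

The posterior mean is a precision-weighted average: μ_n = (τ₀μ₀ + τ_data·x̄)/(τ₀+τ_data), with τ₀=1/σ₀² and τ_data=n/σ².
Here τ₀ = 1/148.1 = 0.006752 and τ_data = 13/98.0 = 0.132653, so τ_n = 0.139405.
Rearranging for μ₀: μ₀ = (μ_n·τ_n − τ_data·x̄)/τ₀ = (56.7227·0.139405 − 0.132653·58.2) / 0.006752 = 0.187023/0.006752 ≈ 27.7.

μ₀ = 27.7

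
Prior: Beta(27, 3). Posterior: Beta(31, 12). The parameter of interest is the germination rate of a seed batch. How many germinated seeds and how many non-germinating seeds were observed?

Under Beta–binomial conjugacy the posterior parameters are (a+s, b+f).
Match parameters: s=31−27=4, f=12−3=9.

4 germinated seeds and 9 non-germinating seeds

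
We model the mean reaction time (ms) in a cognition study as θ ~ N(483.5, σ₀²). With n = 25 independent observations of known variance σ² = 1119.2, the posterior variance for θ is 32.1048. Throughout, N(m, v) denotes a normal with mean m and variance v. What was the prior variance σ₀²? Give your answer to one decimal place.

Posterior precision equals prior precision plus data precision: 1/σ_n² = 1/σ₀² + n/σ².
So 1/σ₀² = 1/32.1048 − 25/1119.2 = 0.031148 − 0.022337 = 0.008811.
Hence σ₀² = 1/0.008811 ≈ 113.5.

σ₀² = 113.5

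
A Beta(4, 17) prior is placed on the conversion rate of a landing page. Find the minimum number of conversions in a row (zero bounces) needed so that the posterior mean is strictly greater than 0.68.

After k conversions and 0 bounces the posterior is Beta(4+k, 17), with mean (4+k)/(4+17+k).
Set (4+k)/(21+k) > 0.68 and solve: k > (0.68·21 − 4)/(1 − 0.68) = 32.125.
The smallest integer exceeding 32.125 is 33.

k = 33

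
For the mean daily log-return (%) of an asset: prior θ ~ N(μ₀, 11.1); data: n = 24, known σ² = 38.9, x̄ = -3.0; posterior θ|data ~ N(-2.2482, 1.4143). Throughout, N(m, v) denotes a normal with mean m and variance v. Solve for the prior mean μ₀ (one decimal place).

With known observation variance, the Normal–Normal posterior has precision τ_n = τ₀ + n/σ² and mean μ_n = (τ₀μ₀ + (n/σ²)x̄)/τ_n.
Here τ₀ = 1/11.1 = 0.090090 and τ_data = 24/38.9 = 0.616967, so τ_n = 0.707057.
Rearranging for μ₀: μ₀ = (μ_n·τ_n − τ_data·x̄)/τ₀ = (-2.2482·0.707057 − 0.616967·-3.0) / 0.090090 = 0.261295/0.090090 ≈ 2.9.

μ₀ = 2.9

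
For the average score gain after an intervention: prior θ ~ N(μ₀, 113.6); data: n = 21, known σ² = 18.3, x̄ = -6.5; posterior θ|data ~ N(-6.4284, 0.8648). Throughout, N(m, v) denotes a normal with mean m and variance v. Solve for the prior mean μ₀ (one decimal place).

μ₀ = 2.9

The posterior mean is a precision-weighted average: μ_n = (τ₀μ₀ + τ_data·x̄)/(τ₀+τ_data), with τ₀=1/σ₀² and τ_data=n/σ².
Here τ₀ = 1/113.6 = 0.008803 and τ_data = 21/18.3 = 1.147541, so τ_n = 1.156344.
Rearranging for μ₀: μ₀ = (μ_n·τ_n − τ_data·x̄)/τ₀ = (-6.4284·1.156344 − 1.147541·-6.5) / 0.008803 = 0.025575/0.008803 ≈ 2.9.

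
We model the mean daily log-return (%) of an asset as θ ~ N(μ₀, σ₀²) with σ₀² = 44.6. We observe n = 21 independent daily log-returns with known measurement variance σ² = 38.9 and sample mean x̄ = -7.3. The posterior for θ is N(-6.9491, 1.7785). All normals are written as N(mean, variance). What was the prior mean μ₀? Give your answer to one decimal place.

μ₀ = 1.5

The posterior mean is a precision-weighted average: μ_n = (τ₀μ₀ + τ_data·x̄)/(τ₀+τ_data), with τ₀=1/σ₀² and τ_data=n/σ².
Here τ₀ = 1/44.6 = 0.022422 and τ_data = 21/38.9 = 0.539846, so τ_n = 0.562268.
Rearranging for μ₀: μ₀ = (μ_n·τ_n − τ_data·x̄)/τ₀ = (-6.9491·0.562268 − 0.539846·-7.3) / 0.022422 = 0.033619/0.022422 ≈ 1.5.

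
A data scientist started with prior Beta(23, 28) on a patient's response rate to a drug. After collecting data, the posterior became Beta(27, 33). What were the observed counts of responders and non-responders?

4 responders and 5 non-responders

A Beta(α, β) prior with s successes and f failures in binomial data gives a Beta(α+s, β+f) posterior.
Match parameters: s=27−23=4, f=33−28=5.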